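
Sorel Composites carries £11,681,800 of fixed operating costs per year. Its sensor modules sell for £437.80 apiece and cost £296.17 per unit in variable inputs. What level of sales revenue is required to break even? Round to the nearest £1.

£36,110,231

Contribution margin per unit = £437.80 − £296.17 = £141.63, a CM ratio of £141.63 ÷ £437.80 = 0.3235.
Break-even sales = FC ÷ CM ratio = £11,681,800 × £437.80 / £141.63 = £36,110,231.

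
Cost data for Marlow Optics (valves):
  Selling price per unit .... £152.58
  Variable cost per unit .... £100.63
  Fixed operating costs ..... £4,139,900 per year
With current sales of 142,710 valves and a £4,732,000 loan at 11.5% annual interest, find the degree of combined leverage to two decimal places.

Total contribution margin = 142,710 × £51.95 = £7,413,784.50.
Subtracting fixed costs: EBIT = £7,413,784.50 − £4,139,900 = £3,273,884.50. Interest = £544,180.00.
DOL = £7,413,784.50 ÷ £3,273,884.50 = 2.2645; DFL = £3,273,884.50 ÷ £2,729,704.50 = 1.1994.
DCL = DOL × DFL = 2.2645 × 1.1994 = 2.7160.

2.72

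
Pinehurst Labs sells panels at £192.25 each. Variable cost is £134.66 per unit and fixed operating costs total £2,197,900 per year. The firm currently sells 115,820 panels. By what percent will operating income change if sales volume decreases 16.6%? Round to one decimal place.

-24.8%

Contribution at this volume is 115,820 × £57.59 = £6,670,073.80.
EBIT = £6,670,073.80 − £2,197,900 = £4,472,173.80.
Degree of operating leverage = £6,670,073.80 / £4,472,173.80 = 1.4915.
So EBIT moves 1.4915 × (-16.6%) = -24.8%.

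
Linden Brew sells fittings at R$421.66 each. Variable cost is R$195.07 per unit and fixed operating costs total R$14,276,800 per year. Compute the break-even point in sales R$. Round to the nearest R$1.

R$26,567,613

Contribution margin per unit = R$421.66 − R$195.07 = R$226.59, a CM ratio of R$226.59 ÷ R$421.66 = 0.5374.
Break-even sales = FC ÷ CM ratio = R$14,276,800 × R$421.66 / R$226.59 = R$26,567,613.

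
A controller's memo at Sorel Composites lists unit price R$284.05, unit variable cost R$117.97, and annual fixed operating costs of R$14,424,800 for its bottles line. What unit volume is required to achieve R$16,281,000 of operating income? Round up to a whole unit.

Unit CM = price − variable cost = R$284.05 − R$117.97 = R$166.08.
Required volume = (fixed costs + target profit) ÷ CM = (R$14,424,800 + R$16,281,000) ÷ R$166.08 = 184,885.60, so 184,886 bottles.

184,886 bottles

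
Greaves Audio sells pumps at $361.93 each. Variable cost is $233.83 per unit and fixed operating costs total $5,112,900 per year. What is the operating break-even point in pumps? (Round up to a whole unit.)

39,914 pumps

Unit CM = price − variable cost = $361.93 − $233.83 = $128.10.
Break-even Q = $5,112,900 / $128.10 = 39,913.35 → 39,914 pumps.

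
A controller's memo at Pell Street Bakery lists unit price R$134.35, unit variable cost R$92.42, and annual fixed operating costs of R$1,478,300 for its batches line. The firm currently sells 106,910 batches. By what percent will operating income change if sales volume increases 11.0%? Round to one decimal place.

Contribution at this volume is 106,910 × R$41.93 = R$4,482,736.30.
Operating income = contribution − fixed costs = R$4,482,736.30 − R$1,478,300 = R$3,004,436.30.
DOL = contribution ÷ EBIT = R$4,482,736.30 ÷ R$3,004,436.30 = 1.4920.
Operating income changes by 1.4920 × +11.0% = +16.4%.

+16.4%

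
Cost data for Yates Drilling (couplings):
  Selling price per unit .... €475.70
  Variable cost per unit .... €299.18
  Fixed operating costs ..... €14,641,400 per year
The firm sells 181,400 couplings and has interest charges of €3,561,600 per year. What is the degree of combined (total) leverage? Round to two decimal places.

Contribution at this volume is 181,400 × €176.52 = €32,020,728.00.
Operating income = contribution − fixed costs = €32,020,728.00 − €14,641,400 = €17,379,328.00. Interest = €3,561,600.00, so EBIT − I = €13,817,728.00.
DCL = contribution ÷ (EBIT − I) = €32,020,728.00 ÷ €13,817,728.00 = 2.3174.

2.32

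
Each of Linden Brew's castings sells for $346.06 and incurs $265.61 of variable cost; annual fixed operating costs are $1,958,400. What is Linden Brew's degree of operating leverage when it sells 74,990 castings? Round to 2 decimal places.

At 74,990 units, contribution = 74,990 × $80.45 = $6,032,945.50.
Subtracting fixed costs: EBIT = $6,032,945.50 − $1,958,400 = $4,074,545.50.
DOL = contribution ÷ EBIT = $6,032,945.50 ÷ $4,074,545.50 = 1.4806.

1.48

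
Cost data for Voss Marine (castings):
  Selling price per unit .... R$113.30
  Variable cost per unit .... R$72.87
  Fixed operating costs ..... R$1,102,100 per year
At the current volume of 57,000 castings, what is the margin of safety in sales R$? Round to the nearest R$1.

Unit CM = price − variable cost = R$113.30 − R$72.87 = R$40.43. Break-even units = R$1,102,100 ÷ R$40.43 = 27,259.46; break-even revenue = 27,259.46 × R$113.30 = R$3,088,496.91.
Current sales = 57,000 × R$113.30 = R$6,458,100.00.
Margin of safety = R$6,458,100.00 − R$3,088,496.91 = R$3,369,603.

R$3,369,603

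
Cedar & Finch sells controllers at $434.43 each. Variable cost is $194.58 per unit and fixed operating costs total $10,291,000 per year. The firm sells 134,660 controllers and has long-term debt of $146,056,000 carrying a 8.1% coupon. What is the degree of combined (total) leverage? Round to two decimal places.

Total contribution margin = 134,660 × $239.85 = $32,298,201.00.
Subtracting fixed costs: EBIT = $32,298,201.00 − $10,291,000 = $22,007,201.00. Interest = $11,830,536.00.
DOL = $32,298,201.00 ÷ $22,007,201.00 = 1.4676; DFL = $22,007,201.00 ÷ $10,176,665.00 = 2.1625.
DCL = DOL × DFL = 1.4676 × 2.1625 = 3.1737.

3.17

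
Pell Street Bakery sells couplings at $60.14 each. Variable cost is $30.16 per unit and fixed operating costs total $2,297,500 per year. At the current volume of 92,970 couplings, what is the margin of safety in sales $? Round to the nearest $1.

$982,422

Unit CM = price − variable cost = $60.14 − $30.16 = $29.98. Break-even units = $2,297,500 ÷ $29.98 = 76,634.42; break-even revenue = 76,634.42 × $60.14 = $4,608,794.20.
Current sales = 92,970 × $60.14 = $5,591,215.80.
Margin of safety = $5,591,215.80 − $4,608,794.20 = $982,422.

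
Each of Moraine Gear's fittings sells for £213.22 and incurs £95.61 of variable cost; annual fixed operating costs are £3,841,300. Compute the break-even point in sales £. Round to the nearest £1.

CM per unit = £213.22 − £95.61 = £117.61; CM ratio = £117.61 / £213.22 = 0.5516.
Break-even sales = FC ÷ CM ratio = £3,841,300 × £213.22 / £117.61 = £6,964,051.

£6,964,051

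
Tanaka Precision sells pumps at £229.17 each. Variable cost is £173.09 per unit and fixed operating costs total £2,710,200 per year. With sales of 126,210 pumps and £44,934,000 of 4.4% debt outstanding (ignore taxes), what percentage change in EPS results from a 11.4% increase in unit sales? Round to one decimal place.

+33.8%

Contribution at this volume is 126,210 × £56.08 = £7,077,856.80.
Subtracting fixed costs: EBIT = £7,077,856.80 − £2,710,200 = £4,367,656.80.
After interest of £1,977,096.00, pre-tax earnings = £2,390,560.80.
DCL = total CM / (EBIT − I) = £7,077,856.80 / £2,390,560.80 = 2.9608.
%ΔEPS = DCL × %ΔSales = 2.9608 × +11.4% = +33.8%.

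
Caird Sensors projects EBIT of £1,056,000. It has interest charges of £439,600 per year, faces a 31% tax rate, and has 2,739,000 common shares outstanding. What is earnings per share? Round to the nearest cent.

Pre-tax income = £1,056,000 − £439,600.00 = £616,400.00.
Net income = £616,400.00 × (1 − 0.31) = £425,316.00.
EPS = £425,316.00 ÷ 2,739,000 = £0.16.

£0.16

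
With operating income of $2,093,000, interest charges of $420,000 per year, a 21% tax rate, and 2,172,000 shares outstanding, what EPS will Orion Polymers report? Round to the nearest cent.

Interest = $420,000.00, so EBT = $2,093,000 − $420,000.00 = $1,673,000.00.
Net income = $1,673,000.00 × (1 − 0.21) = $1,321,670.00.
EPS = $1,321,670.00 ÷ 2,172,000 = $0.61.

$0.61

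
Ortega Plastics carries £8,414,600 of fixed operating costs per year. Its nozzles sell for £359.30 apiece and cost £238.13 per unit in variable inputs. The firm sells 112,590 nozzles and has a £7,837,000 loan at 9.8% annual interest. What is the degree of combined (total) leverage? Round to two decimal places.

3.06

At 112,590 units, contribution = 112,590 × £121.17 = £13,642,530.30.
EBIT = £13,642,530.30 − £8,414,600 = £5,227,930.30. Interest = £768,026.00.
DOL = £13,642,530.30 ÷ £5,227,930.30 = 2.6095; DFL = £5,227,930.30 ÷ £4,459,904.30 = 1.1722.
Combined leverage = 2.6095 × 1.1722 = 3.0589.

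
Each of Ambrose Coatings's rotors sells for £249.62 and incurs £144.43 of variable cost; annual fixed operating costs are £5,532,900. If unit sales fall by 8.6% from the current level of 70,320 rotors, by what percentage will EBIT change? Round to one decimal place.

-34.1%

At 70,320 units, contribution = 70,320 × £105.19 = £7,396,960.80.
EBIT = £7,396,960.80 − £5,532,900 = £1,864,060.80.
DOL = contribution ÷ EBIT = £7,396,960.80 ÷ £1,864,060.80 = 3.9682.
So EBIT moves 3.9682 × (-8.6%) = -34.1%.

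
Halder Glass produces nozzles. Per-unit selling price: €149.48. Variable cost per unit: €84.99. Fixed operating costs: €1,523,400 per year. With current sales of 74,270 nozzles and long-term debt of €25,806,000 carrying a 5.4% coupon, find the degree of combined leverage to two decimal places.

Total contribution margin = 74,270 × €64.49 = €4,789,672.30.
Subtracting fixed costs: EBIT = €4,789,672.30 − €1,523,400 = €3,266,272.30. Interest = €1,393,524.00, so EBIT − I = €1,872,748.30.
DCL = contribution ÷ (EBIT − I) = €4,789,672.30 ÷ €1,872,748.30 = 2.5576.

2.56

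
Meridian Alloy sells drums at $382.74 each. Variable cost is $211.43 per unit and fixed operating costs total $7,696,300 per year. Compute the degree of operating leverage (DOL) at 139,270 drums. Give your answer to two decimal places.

1.48

At 139,270 units, contribution = 139,270 × $171.31 = $23,858,343.70.
Subtracting fixed costs: EBIT = $23,858,343.70 − $7,696,300 = $16,162,043.70.
Degree of operating leverage = $23,858,343.70 / $16,162,043.70 = 1.4762.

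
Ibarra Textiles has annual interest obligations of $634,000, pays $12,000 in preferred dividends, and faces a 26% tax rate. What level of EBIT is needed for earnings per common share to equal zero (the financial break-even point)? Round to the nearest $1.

$650,216

Preferred dividends are paid after tax, so their pre-tax equivalent is $12,000 ÷ (1 − 0.26) = $16,216.22.
EPS = 0 when EBIT covers interest plus the pre-tax preferred burden: $634,000 + $16,216.22 = $650,216.22.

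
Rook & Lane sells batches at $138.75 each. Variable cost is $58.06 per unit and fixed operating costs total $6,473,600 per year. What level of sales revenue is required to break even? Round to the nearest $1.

$11,131,640

CM per unit = $138.75 − $58.06 = $80.69; CM ratio = $80.69 / $138.75 = 0.5815.
Break-even revenue = fixed costs × price ÷ CM = $6,473,600 × $138.75 ÷ $80.69 = $11,131,640.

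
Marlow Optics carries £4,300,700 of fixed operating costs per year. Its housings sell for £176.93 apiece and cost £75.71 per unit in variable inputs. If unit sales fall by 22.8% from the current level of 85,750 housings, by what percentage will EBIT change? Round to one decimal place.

-45.2%

Total contribution margin = 85,750 × £101.22 = £8,679,615.00.
EBIT = £8,679,615.00 − £4,300,700 = £4,378,915.00.
So DOL = total CM / EBIT = £8,679,615.00 / £4,378,915.00 = 1.9821.
%ΔEBIT = DOL × %ΔSales = 1.9821 × -22.8% = -45.2%.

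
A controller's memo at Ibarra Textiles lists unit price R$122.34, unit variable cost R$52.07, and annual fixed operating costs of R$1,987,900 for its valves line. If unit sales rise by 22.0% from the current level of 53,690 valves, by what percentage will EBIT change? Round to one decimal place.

At 53,690 units, contribution = 53,690 × R$70.27 = R$3,772,796.30.
EBIT = R$3,772,796.30 − R$1,987,900 = R$1,784,896.30.
So DOL = total CM / EBIT = R$3,772,796.30 / R$1,784,896.30 = 2.1137.
%ΔEBIT = DOL × %ΔSales = 2.1137 × +22.0% = +46.5%.

+46.5%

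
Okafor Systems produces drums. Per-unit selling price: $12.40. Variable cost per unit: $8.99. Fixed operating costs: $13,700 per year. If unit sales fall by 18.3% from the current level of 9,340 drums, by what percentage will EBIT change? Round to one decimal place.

At 9,340 units, contribution = 9,340 × $3.41 = $31,849.40.
Subtracting fixed costs: EBIT = $31,849.40 − $13,700 = $18,149.40.
So DOL = total CM / EBIT = $31,849.40 / $18,149.40 = 1.7548.
So EBIT moves 1.7548 × (-18.3%) = -32.1%.

-32.1%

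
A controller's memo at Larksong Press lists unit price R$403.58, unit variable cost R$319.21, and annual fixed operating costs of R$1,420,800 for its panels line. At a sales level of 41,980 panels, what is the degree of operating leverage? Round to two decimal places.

1.67

Total contribution margin = 41,980 × R$84.37 = R$3,541,852.60.
Operating income = contribution − fixed costs = R$3,541,852.60 − R$1,420,800 = R$2,121,052.60.
Degree of operating leverage = R$3,541,852.60 / R$2,121,052.60 = 1.6699.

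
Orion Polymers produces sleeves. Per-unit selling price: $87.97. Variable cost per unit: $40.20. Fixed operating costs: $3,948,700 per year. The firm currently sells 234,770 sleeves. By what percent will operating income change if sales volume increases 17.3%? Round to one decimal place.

Total contribution margin = 234,770 × $47.77 = $11,214,962.90.
EBIT = $11,214,962.90 − $3,948,700 = $7,266,262.90.
DOL = contribution ÷ EBIT = $11,214,962.90 ÷ $7,266,262.90 = 1.5434.
So EBIT moves 1.5434 × (+17.3%) = +26.7%.

+26.7%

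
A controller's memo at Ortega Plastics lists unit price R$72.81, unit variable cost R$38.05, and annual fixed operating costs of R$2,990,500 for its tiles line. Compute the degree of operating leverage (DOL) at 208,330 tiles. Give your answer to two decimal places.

1.70

At 208,330 units, contribution = 208,330 × R$34.76 = R$7,241,550.80.
Subtracting fixed costs: EBIT = R$7,241,550.80 − R$2,990,500 = R$4,251,050.80.
Degree of operating leverage = R$7,241,550.80 / R$4,251,050.80 = 1.7035.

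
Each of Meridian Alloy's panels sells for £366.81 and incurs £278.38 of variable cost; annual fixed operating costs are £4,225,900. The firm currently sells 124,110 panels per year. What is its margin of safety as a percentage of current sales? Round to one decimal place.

Each unit contributes £366.81 − £278.38 = £88.43. Break-even units = £4,225,900 ÷ £88.43 = 47,788.08; break-even revenue = 47,788.08 × £366.81 = £17,529,145.98.
Actual sales revenue = 124,110 × £366.81 = £45,524,789.10.
Margin of safety = (£45,524,789.10 − £17,529,145.98) ÷ £45,524,789.10 = 61.5%.

61.5%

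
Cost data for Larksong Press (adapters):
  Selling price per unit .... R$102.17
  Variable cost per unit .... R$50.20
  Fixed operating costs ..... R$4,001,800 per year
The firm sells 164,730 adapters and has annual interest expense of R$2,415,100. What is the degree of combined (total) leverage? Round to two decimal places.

3.99

Contribution at this volume is 164,730 × R$51.97 = R$8,561,018.10.
Subtracting fixed costs: EBIT = R$8,561,018.10 − R$4,001,800 = R$4,559,218.10. Interest = R$2,415,100.00, so EBIT − I = R$2,144,118.10.
Degree of total leverage = total CM / (EBIT − interest) = R$8,561,018.10 / R$2,144,118.10 = 3.9928.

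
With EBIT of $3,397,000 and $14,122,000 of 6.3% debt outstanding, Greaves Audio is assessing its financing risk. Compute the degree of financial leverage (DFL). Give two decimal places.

Annual interest charges come to $889,686.00.
Degree of financial leverage = EBIT / (EBIT − interest) = $3,397,000 / $2,507,314.00 = 1.3548.

1.35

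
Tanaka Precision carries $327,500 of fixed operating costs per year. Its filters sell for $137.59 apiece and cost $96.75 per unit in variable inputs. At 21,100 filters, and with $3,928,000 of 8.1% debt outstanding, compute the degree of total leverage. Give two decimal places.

3.99

At 21,100 units, contribution = 21,100 × $40.84 = $861,724.00.
EBIT = $861,724.00 − $327,500 = $534,224.00. Interest = $318,168.00.
DOL = $861,724.00 ÷ $534,224.00 = 1.6130; DFL = $534,224.00 ÷ $216,056.00 = 2.4726.
Combined leverage = 1.6130 × 2.4726 = 3.9883.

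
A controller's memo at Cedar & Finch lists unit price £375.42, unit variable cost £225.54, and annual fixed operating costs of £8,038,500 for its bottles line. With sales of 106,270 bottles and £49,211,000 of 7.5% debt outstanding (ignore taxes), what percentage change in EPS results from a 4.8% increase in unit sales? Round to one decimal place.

Contribution at this volume is 106,270 × £149.88 = £15,927,747.60.
Subtracting fixed costs: EBIT = £15,927,747.60 − £8,038,500 = £7,889,247.60.
Interest = £3,690,825.00, so EBIT − I = £4,198,422.60.
Degree of combined leverage = contribution ÷ (EBIT − I) = £15,927,747.60 ÷ £4,198,422.60 = 3.7937.
%ΔEPS = DCL × %ΔSales = 3.7937 × +4.8% = +18.2%.

+18.2%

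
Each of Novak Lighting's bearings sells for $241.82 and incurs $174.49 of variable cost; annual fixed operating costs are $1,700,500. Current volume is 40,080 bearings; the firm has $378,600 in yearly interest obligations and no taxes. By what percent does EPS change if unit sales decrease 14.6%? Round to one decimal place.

-63.6%

Total contribution margin = 40,080 × $67.33 = $2,698,586.40.
EBIT = $2,698,586.40 − $1,700,500 = $998,086.40.
Interest = $378,600.00, so EBIT − I = $619,486.40.
Degree of combined leverage = contribution ÷ (EBIT − I) = $2,698,586.40 ÷ $619,486.40 = 4.3562.
EPS therefore changes by 4.3562 × (-14.6%) = -63.6%.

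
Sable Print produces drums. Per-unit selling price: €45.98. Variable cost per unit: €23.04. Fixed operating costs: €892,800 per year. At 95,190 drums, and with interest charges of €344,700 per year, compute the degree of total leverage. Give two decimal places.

2.31

Total contribution margin = 95,190 × €22.94 = €2,183,658.60.
Operating income = contribution − fixed costs = €2,183,658.60 − €892,800 = €1,290,858.60. Interest = €344,700.00, so EBIT − I = €946,158.60.
Degree of total leverage = total CM / (EBIT − interest) = €2,183,658.60 / €946,158.60 = 2.3079.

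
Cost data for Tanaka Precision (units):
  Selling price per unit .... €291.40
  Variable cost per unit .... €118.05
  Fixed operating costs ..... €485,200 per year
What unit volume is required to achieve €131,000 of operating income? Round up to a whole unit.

Contribution margin per unit = €291.40 − €118.05 = €173.35.
Required volume = (fixed costs + target profit) ÷ CM = (€485,200 + €131,000) ÷ €173.35 = 3,554.66, so 3,555 units.

3,555 units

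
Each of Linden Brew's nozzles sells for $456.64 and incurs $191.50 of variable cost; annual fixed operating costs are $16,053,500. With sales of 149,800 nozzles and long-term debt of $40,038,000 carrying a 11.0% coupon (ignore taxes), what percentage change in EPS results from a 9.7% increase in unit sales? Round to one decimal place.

+20.0%

Contribution at this volume is 149,800 × $265.14 = $39,717,972.00.
Subtracting fixed costs: EBIT = $39,717,972.00 − $16,053,500 = $23,664,472.00.
Interest = $4,404,180.00, so EBIT − I = $19,260,292.00.
DCL = total CM / (EBIT − I) = $39,717,972.00 / $19,260,292.00 = 2.0622.
%ΔEPS = DCL × %ΔSales = 2.0622 × +9.7% = +20.0%.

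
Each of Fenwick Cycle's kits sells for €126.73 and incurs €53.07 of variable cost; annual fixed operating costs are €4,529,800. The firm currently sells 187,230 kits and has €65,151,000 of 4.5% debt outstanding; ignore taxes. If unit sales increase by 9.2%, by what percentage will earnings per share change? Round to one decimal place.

At 187,230 units, contribution = 187,230 × €73.66 = €13,791,361.80.
Operating income = contribution − fixed costs = €13,791,361.80 − €4,529,800 = €9,261,561.80.
Interest = €2,931,795.00, so EBIT − I = €6,329,766.80.
DCL = total CM / (EBIT − I) = €13,791,361.80 / €6,329,766.80 = 2.1788.
%ΔEPS = DCL × %ΔSales = 2.1788 × +9.2% = +20.0%.

+20.0%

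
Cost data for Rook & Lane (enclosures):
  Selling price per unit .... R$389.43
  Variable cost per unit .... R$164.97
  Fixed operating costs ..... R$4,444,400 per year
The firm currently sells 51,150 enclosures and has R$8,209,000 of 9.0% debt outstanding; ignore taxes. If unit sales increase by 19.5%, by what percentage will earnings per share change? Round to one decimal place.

+35.5%

Total contribution margin = 51,150 × R$224.46 = R$11,481,129.00.
Subtracting fixed costs: EBIT = R$11,481,129.00 − R$4,444,400 = R$7,036,729.00.
After interest of R$738,810.00, pre-tax earnings = R$6,297,919.00.
Degree of combined leverage = contribution ÷ (EBIT − I) = R$11,481,129.00 ÷ R$6,297,919.00 = 1.8230.
%ΔEPS = DCL × %ΔSales = 1.8230 × +19.5% = +35.5%.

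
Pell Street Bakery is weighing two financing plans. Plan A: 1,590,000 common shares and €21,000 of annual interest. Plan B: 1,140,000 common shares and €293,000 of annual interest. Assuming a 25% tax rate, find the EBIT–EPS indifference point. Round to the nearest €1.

€982,067

Set EPS_A = EPS_B: (EBIT − €21,000)(1 − 0.25) ÷ 1,590,000 = (EBIT − €293,000)(1 − 0.25) ÷ 1,140,000.
Cancelling (1 − t) and cross-multiplying: 1,140,000·(EBIT − 21,000) = 1,590,000·(EBIT − 293,000).
EBIT × (1,590,000 − 1,140,000) = 293,000 × 1,590,000 − 21,000 × 1,140,000 = 441,930,000,000, so EBIT = 441,930,000,000 ÷ 450,000 = 982,066.67.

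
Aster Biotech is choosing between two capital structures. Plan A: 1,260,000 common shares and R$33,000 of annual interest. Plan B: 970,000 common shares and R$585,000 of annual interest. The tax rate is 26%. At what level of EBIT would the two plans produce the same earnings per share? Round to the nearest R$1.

Set EPS_A = EPS_B: (EBIT − R$33,000)(1 − 0.26) ÷ 1,260,000 = (EBIT − R$585,000)(1 − 0.26) ÷ 970,000.
The (1 − t) factor cancels: (EBIT − 33,000) × 970,000 = (EBIT − 585,000) × 1,260,000.
EBIT × (1,260,000 − 970,000) = 585,000 × 1,260,000 − 33,000 × 970,000 = 705,090,000,000, so EBIT = 705,090,000,000 ÷ 290,000 = 2,431,344.83.

R$2,431,345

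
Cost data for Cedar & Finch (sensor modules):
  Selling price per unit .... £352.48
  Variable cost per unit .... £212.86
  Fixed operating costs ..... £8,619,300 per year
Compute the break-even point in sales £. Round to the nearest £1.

£21,759,998

CM per unit = £352.48 − £212.86 = £139.62; CM ratio = £139.62 / £352.48 = 0.3961.
Break-even sales = FC ÷ CM ratio = £8,619,300 × £352.48 / £139.62 = £21,759,998.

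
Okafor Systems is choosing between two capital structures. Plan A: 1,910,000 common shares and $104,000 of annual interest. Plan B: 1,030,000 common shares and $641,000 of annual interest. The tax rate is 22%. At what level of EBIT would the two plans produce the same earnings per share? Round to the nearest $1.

$1,269,534

Set EPS_A = EPS_B: (EBIT − $104,000)(1 − 0.22) ÷ 1,910,000 = (EBIT − $641,000)(1 − 0.22) ÷ 1,030,000.
Cancelling (1 − t) and cross-multiplying: 1,030,000·(EBIT − 104,000) = 1,910,000·(EBIT − 641,000).
Solving, EBIT = (641,000·1,910,000 − 104,000·1,030,000) / (1,910,000 − 1,030,000) = 1,117,190,000,000 / 880,000 = 1,269,534.09.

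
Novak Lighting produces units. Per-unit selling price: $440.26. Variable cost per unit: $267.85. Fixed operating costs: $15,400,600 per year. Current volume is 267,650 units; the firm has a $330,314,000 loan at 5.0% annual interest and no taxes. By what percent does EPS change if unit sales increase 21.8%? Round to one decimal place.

+70.7%

Total contribution margin = 267,650 × $172.41 = $46,145,536.50.
EBIT = $46,145,536.50 − $15,400,600 = $30,744,936.50.
Interest = $16,515,700.00, so EBIT − I = $14,229,236.50.
Degree of combined leverage = contribution ÷ (EBIT − I) = $46,145,536.50 ÷ $14,229,236.50 = 3.2430.
EPS therefore changes by 3.2430 × (+21.8%) = +70.7%.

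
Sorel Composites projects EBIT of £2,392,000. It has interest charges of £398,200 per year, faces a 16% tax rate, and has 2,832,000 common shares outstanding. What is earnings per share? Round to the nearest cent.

£0.59

Interest = £398,200.00, so EBT = £2,392,000 − £398,200.00 = £1,993,800.00.
After tax at 16%: net income = £1,993,800.00 × 0.84 = £1,674,792.00.
Per share: £1,674,792.00 / 2,832,000 shares = £0.59.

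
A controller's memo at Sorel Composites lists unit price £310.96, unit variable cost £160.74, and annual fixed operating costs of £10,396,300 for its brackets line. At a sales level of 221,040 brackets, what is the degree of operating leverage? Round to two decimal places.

Contribution at this volume is 221,040 × £150.22 = £33,204,628.80.
Subtracting fixed costs: EBIT = £33,204,628.80 − £10,396,300 = £22,808,328.80.
So DOL = total CM / EBIT = £33,204,628.80 / £22,808,328.80 = 1.4558.

1.46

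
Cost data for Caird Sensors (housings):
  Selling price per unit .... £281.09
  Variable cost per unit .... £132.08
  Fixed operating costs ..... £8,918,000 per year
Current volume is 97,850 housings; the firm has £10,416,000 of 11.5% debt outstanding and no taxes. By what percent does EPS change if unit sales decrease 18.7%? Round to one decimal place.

-61.1%

Contribution at this volume is 97,850 × £149.01 = £14,580,628.50.
EBIT = £14,580,628.50 − £8,918,000 = £5,662,628.50.
After interest of £1,197,840.00, pre-tax earnings = £4,464,788.50.
DCL = total CM / (EBIT − I) = £14,580,628.50 / £4,464,788.50 = 3.2657.
EPS therefore changes by 3.2657 × (-18.7%) = -61.1%.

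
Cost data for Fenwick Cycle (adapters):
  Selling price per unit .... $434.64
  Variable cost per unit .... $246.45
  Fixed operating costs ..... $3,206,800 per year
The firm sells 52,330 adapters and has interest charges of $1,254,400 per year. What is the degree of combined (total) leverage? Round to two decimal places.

1.83

Contribution at this volume is 52,330 × $188.19 = $9,847,982.70.
Subtracting fixed costs: EBIT = $9,847,982.70 − $3,206,800 = $6,641,182.70. Interest = $1,254,400.00.
DOL = $9,847,982.70 ÷ $6,641,182.70 = 1.4829; DFL = $6,641,182.70 ÷ $5,386,782.70 = 1.2329.
Combined leverage = 1.4829 × 1.2329 = 1.8283.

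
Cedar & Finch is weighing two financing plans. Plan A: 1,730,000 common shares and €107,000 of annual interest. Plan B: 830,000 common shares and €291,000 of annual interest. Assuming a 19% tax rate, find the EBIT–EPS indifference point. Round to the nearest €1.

At indifference, (EBIT − 107,000)(1 − t)/1,730,000 = (EBIT − 291,000)(1 − t)/830,000.
The (1 − t) factor cancels: (EBIT − 107,000) × 830,000 = (EBIT − 291,000) × 1,730,000.
EBIT × (1,730,000 − 830,000) = 291,000 × 1,730,000 − 107,000 × 830,000 = 414,620,000,000, so EBIT = 414,620,000,000 ÷ 900,000 = 460,688.89.

€460,689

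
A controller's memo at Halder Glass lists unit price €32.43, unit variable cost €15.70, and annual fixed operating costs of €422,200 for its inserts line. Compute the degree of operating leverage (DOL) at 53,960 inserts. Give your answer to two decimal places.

1.88

At 53,960 units, contribution = 53,960 × €16.73 = €902,750.80.
Subtracting fixed costs: EBIT = €902,750.80 − €422,200 = €480,550.80.
Degree of operating leverage = €902,750.80 / €480,550.80 = 1.8786.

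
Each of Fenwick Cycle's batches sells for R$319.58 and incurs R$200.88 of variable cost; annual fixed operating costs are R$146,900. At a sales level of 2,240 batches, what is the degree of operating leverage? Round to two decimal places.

2.23

Contribution at this volume is 2,240 × R$118.70 = R$265,888.00.
Operating income = contribution − fixed costs = R$265,888.00 − R$146,900 = R$118,988.00.
So DOL = total CM / EBIT = R$265,888.00 / R$118,988.00 = 2.2346.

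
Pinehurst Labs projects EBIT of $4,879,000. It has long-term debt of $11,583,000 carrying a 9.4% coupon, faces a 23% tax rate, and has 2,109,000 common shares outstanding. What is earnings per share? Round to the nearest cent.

Pre-tax income = $4,879,000 − $1,088,802.00 = $3,790,198.00.
Net income = $3,790,198.00 × (1 − 0.23) = $2,918,452.46.
Per share: $2,918,452.46 / 2,109,000 shares = $1.38.

$1.38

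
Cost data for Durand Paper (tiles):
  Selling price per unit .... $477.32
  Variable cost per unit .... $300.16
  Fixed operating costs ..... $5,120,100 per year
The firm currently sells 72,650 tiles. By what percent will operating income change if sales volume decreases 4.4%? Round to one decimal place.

-7.3%

Contribution at this volume is 72,650 × $177.16 = $12,870,674.00.
Subtracting fixed costs: EBIT = $12,870,674.00 − $5,120,100 = $7,750,574.00.
Degree of operating leverage = $12,870,674.00 / $7,750,574.00 = 1.6606.
So EBIT moves 1.6606 × (-4.4%) = -7.3%.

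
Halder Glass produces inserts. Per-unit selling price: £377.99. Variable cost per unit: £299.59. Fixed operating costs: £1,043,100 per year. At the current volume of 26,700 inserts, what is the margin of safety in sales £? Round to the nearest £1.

Unit CM = price − variable cost = £377.99 − £299.59 = £78.40. Break-even units = £1,043,100 ÷ £78.40 = 13,304.85; break-even revenue = 13,304.85 × £377.99 = £5,029,099.09.
Actual sales revenue = 26,700 × £377.99 = £10,092,333.00.
Margin of safety = £10,092,333.00 − £5,029,099.09 = £5,063,234.

£5,063,234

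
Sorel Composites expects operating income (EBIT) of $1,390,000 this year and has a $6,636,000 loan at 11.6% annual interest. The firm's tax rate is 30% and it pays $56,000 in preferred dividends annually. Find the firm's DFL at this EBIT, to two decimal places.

2.57

Interest = $769,776.00.
Pre-tax preferred-dividend burden = $56,000 ÷ (1 − 0.30) = $80,000.00.
DFL = EBIT ÷ [EBIT − I − D_p/(1−t)] = $1,390,000 ÷ [$1,390,000 − $769,776.00 − $80,000.00] = $1,390,000 ÷ $540,224.00 = 2.5730.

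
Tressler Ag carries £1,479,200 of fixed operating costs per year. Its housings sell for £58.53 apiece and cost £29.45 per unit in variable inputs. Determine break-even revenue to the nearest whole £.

CM per unit = £58.53 − £29.45 = £29.08; CM ratio = £29.08 / £58.53 = 0.4968.
Break-even sales = FC ÷ CM ratio = £1,479,200 × £58.53 / £29.08 = £2,977,221.

£2,977,221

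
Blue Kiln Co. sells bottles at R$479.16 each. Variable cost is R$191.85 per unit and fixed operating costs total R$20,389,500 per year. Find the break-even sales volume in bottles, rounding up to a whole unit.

70,967 bottles

Each unit contributes R$479.16 − R$191.85 = R$287.31.
Units to break even: R$20,389,500 ÷ R$287.31 = 70,966.90, rounded up to 70,967.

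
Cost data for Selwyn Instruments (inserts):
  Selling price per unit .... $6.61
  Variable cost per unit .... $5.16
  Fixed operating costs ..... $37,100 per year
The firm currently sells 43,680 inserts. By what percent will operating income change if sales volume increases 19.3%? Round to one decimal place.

+46.6%

At 43,680 units, contribution = 43,680 × $1.45 = $63,336.00.
Operating income = contribution − fixed costs = $63,336.00 − $37,100 = $26,236.00.
DOL = contribution ÷ EBIT = $63,336.00 ÷ $26,236.00 = 2.4141.
%ΔEBIT = DOL × %ΔSales = 2.4141 × +19.3% = +46.6%.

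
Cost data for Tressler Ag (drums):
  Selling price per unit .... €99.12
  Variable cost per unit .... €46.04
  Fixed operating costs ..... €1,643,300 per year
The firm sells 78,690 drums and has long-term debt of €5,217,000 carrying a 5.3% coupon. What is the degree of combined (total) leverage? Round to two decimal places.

1.85

At 78,690 units, contribution = 78,690 × €53.08 = €4,176,865.20.
Operating income = contribution − fixed costs = €4,176,865.20 − €1,643,300 = €2,533,565.20. Interest = €276,501.00.
DOL = €4,176,865.20 ÷ €2,533,565.20 = 1.6486; DFL = €2,533,565.20 ÷ €2,257,064.20 = 1.1225.
DCL = DOL × DFL = 1.6486 × 1.1225 = 1.8506.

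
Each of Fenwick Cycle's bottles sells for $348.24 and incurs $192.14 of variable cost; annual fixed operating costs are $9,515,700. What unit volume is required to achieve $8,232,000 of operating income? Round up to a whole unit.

Contribution margin per unit = $348.24 − $192.14 = $156.10.
Need Q such that Q × $156.10 − $9,515,700 = $8,232,000, i.e. Q = $17,747,700 / $156.10 = 113,694.43 → 113,695.

113,695 bottles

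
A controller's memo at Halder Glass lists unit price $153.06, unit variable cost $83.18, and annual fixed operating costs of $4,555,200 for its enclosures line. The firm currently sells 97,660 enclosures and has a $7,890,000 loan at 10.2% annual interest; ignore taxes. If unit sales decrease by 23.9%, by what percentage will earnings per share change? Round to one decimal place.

-111.4%

Contribution at this volume is 97,660 × $69.88 = $6,824,480.80.
EBIT = $6,824,480.80 − $4,555,200 = $2,269,280.80.
Interest = $804,780.00, so EBIT − I = $1,464,500.80.
Degree of combined leverage = contribution ÷ (EBIT − I) = $6,824,480.80 ÷ $1,464,500.80 = 4.6599.
%ΔEPS = DCL × %ΔSales = 4.6599 × -23.9% = -111.4%.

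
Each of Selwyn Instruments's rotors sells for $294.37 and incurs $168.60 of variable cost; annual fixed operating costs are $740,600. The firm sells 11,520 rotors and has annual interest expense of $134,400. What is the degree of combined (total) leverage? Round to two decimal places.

Total contribution margin = 11,520 × $125.77 = $1,448,870.40.
EBIT = $1,448,870.40 − $740,600 = $708,270.40. Interest = $134,400.00.
DOL = $1,448,870.40 ÷ $708,270.40 = 2.0456; DFL = $708,270.40 ÷ $573,870.40 = 1.2342.
DCL = DOL × DFL = 2.0456 × 1.2342 = 2.5247.

2.52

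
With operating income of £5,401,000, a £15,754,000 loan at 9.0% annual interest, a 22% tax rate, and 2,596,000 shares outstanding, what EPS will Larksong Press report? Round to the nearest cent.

£1.20

Pre-tax income = £5,401,000 − £1,417,860.00 = £3,983,140.00.
Net income = £3,983,140.00 × (1 − 0.22) = £3,106,849.20.
Per share: £3,106,849.20 / 2,596,000 shares = £1.20.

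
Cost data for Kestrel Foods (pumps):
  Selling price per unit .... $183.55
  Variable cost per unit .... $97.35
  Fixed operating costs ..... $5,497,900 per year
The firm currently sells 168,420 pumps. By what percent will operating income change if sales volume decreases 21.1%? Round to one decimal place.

-34.0%

Contribution at this volume is 168,420 × $86.20 = $14,517,804.00.
Operating income = contribution − fixed costs = $14,517,804.00 − $5,497,900 = $9,019,904.00.
So DOL = total CM / EBIT = $14,517,804.00 / $9,019,904.00 = 1.6095.
Operating income changes by 1.6095 × -21.1% = -34.0%.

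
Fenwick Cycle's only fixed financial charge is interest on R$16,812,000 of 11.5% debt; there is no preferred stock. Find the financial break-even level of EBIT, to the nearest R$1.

Annual interest = 11.5% × R$16,812,000 = R$1,933,380.00.
With no preferred dividends, EPS = 0 when EBIT exactly covers interest, so the financial break-even EBIT is R$1,933,380.00.

R$1,933,380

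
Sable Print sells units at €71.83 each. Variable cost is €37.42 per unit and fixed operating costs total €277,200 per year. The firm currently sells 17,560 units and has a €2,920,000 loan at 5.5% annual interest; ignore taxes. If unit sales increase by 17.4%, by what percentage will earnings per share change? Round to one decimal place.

+63.2%

At 17,560 units, contribution = 17,560 × €34.41 = €604,239.60.
Operating income = contribution − fixed costs = €604,239.60 − €277,200 = €327,039.60.
Interest = €160,600.00, so EBIT − I = €166,439.60.
DCL = total CM / (EBIT − I) = €604,239.60 / €166,439.60 = 3.6304.
EPS therefore changes by 3.6304 × (+17.4%) = +63.2%.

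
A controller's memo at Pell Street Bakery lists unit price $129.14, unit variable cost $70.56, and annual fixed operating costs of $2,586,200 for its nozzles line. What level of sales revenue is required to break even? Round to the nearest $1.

Contribution margin per unit = $129.14 − $70.56 = $58.58, a CM ratio of $58.58 ÷ $129.14 = 0.4536.
Break-even revenue = fixed costs × price ÷ CM = $2,586,200 × $129.14 ÷ $58.58 = $5,701,295.

$5,701,295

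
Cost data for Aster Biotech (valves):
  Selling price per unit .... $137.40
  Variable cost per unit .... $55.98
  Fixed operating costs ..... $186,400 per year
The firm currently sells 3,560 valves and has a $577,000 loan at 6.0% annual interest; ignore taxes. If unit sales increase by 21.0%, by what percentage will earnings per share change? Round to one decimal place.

At 3,560 units, contribution = 3,560 × $81.42 = $289,855.20.
Operating income = contribution − fixed costs = $289,855.20 − $186,400 = $103,455.20.
Interest = $34,620.00, so EBIT − I = $68,835.20.
DCL = total CM / (EBIT − I) = $289,855.20 / $68,835.20 = 4.2109.
%ΔEPS = DCL × %ΔSales = 4.2109 × +21.0% = +88.4%.

+88.4%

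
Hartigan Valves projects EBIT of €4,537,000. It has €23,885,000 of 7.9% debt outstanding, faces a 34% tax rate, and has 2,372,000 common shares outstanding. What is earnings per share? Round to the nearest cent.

Interest = €1,886,915.00, so EBT = €4,537,000 − €1,886,915.00 = €2,650,085.00.
Net income = €2,650,085.00 × (1 − 0.34) = €1,749,056.10.
EPS = €1,749,056.10 ÷ 2,372,000 = €0.74.

€0.74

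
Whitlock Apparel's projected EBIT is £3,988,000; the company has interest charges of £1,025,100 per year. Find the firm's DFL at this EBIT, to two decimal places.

1.35

Interest = £1,025,100.00.
DFL = EBIT ÷ (EBIT − I) = £3,988,000 ÷ (£3,988,000 − £1,025,100.00) = £3,988,000 ÷ £2,962,900.00 = 1.3460.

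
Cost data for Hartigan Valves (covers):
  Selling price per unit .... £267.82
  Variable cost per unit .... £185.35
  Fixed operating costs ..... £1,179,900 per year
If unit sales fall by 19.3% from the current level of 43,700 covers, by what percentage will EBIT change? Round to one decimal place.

Total contribution margin = 43,700 × £82.47 = £3,603,939.00.
Operating income = contribution − fixed costs = £3,603,939.00 − £1,179,900 = £2,424,039.00.
DOL = contribution ÷ EBIT = £3,603,939.00 ÷ £2,424,039.00 = 1.4867.
So EBIT moves 1.4867 × (-19.3%) = -28.7%.

-28.7%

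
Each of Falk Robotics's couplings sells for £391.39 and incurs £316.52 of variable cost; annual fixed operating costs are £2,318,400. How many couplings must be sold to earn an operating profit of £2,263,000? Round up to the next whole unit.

61,192 couplings

Each unit contributes £391.39 − £316.52 = £74.87.
Units = (FC + target) / CM = (£2,318,400 + £2,263,000) / £74.87 = 61,191.40, so 61,192 couplings.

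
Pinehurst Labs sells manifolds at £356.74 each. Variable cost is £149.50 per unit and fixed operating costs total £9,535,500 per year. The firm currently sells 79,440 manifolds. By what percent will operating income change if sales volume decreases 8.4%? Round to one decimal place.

-20.0%

Total contribution margin = 79,440 × £207.24 = £16,463,145.60.
Operating income = contribution − fixed costs = £16,463,145.60 − £9,535,500 = £6,927,645.60.
So DOL = total CM / EBIT = £16,463,145.60 / £6,927,645.60 = 2.3764.
Operating income changes by 2.3764 × -8.4% = -20.0%.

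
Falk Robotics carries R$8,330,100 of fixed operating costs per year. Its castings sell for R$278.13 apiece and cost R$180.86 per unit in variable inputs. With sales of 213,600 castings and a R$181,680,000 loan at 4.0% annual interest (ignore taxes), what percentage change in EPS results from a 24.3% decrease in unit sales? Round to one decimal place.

Total contribution margin = 213,600 × R$97.27 = R$20,776,872.00.
EBIT = R$20,776,872.00 − R$8,330,100 = R$12,446,772.00.
After interest of R$7,267,200.00, pre-tax earnings = R$5,179,572.00.
Degree of combined leverage = contribution ÷ (EBIT − I) = R$20,776,872.00 ÷ R$5,179,572.00 = 4.0113.
%ΔEPS = DCL × %ΔSales = 4.0113 × -24.3% = -97.5%.

-97.5%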